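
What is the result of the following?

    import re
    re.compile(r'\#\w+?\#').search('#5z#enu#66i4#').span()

(0, 4)

The match spans [0:4] → '#5z#'.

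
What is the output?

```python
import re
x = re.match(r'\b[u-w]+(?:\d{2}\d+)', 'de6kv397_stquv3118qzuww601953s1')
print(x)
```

None

The pattern matches a word boundary (`\b`, zero-width); then one or more of a character in [u-w]; then exactly 2 of a digit, then one or more of a digit (non-capturing group).
With `match`, the pattern is implicitly anchored at the beginning.
Here position 0 doesn't satisfy it, so the call returns None.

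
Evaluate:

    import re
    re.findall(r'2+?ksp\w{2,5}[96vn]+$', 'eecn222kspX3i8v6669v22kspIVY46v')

['22kspIVY46v']

Pattern: one or more of the literal '2' (lazy), then the literal 'ksp', then 2 to 5 of a word character; then one or more of one of [96vn]; then anchored at the end.
Scanning left to right: at [20:31] → '22kspIVY46v'.
`findall` yields the raw match text (1 of them) because the pattern has no groups.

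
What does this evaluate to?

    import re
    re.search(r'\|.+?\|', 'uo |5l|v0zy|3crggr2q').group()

A non-greedy quantifier consumes as few characters as it can — just enough that the remainder of the pattern still matches from where it stops; whatever follows it matches normally.
`re.search` tries every starting position until one works.
The match spans [3:7] → '|5l|'.

'|5l|'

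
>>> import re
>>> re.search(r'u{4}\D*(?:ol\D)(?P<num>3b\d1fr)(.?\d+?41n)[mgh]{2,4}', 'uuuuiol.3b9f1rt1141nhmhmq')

None

Here no position works, so the call returns None.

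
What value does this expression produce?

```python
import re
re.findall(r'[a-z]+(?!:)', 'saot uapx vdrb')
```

['saot', 'uapx', 'vdrb']

The negative lookaround is zero-width — it rules out positions where the adjacent text would match, without consuming anything.
Since nothing is captured, `findall` lists the 3 matched substrings directly.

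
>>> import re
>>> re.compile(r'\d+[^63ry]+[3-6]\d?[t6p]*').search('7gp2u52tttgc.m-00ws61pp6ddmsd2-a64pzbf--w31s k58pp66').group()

The pattern matches one or more of a digit, then one or more of any character except [63ry]; then a character in [3-6], then optionally a digit; then zero or more of one of [t6p].
`search` walks the string left to right and returns the first match it finds.
The match spans [0:24] → '7gp2u52tttgc.m-00ws61pp6'.

'7gp2u52tttgc.m-00ws61pp6'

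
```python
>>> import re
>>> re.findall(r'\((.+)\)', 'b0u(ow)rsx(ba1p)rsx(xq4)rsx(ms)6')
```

Walking the string: at [3:31] match '(ow)rsx(ba1p)rsx(xq4)rsx(ms)', group 1 = 'ow)rsx(ba1p)rsx(xq4)rsx(ms'.
Because there's exactly one group, `findall` drops the full match and keeps group 1 from the one hit.

['ow)rsx(ba1p)rsx(xq4)rsx(ms']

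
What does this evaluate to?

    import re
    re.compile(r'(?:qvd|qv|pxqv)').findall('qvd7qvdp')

Alternation isn't longest-match — the leftmost alternative that fits at this position is chosen.
Matches: at [0:3] → 'qvd'; at [4:7] → 'qvd'.
`findall` yields the raw match text (2 of them) because the pattern has no groups.

['qvd', 'qvd']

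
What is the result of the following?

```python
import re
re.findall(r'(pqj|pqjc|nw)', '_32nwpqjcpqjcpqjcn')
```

['nw', 'pqj', 'pqj', 'pqj']

`|` is ordered: at each position the engine commits to the first alternative that works.
One capturing group, so `findall` returns just the captured substring from each match — 4 in all.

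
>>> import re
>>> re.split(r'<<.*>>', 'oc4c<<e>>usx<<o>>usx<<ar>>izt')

Matches to split on: at [4:26] → '<<e>>usx<<o>>usx<<ar>>'.
The string is cut at each match, leaving 2 pieces.

['oc4c', 'izt']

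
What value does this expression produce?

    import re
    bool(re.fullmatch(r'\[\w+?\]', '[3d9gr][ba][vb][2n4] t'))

False

`re.fullmatch` is like wrapping the pattern in `^…$` (in single-line mode).
Here the string isn't matched end-to-end, so the call returns None, and `bool(None)` is False.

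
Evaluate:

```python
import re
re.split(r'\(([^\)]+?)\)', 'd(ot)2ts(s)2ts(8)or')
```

Matches to split on: at [1:5] → '(ot)'; at [8:11] → '(s)'; at [14:17] → '(8)'.
`re.split` interleaves the captured-group text with the surrounding fragments.

['d', 'ot', '2ts', 's', '2ts', '8', 'or']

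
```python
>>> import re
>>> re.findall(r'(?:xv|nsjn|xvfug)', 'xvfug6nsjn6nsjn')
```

`|` is ordered: at each position the engine commits to the first alternative that works.
Walking the string: at [0:2] → 'xv'; at [6:10] → 'nsjn'; at [11:15] → 'nsjn'.
With no groups in the pattern, `findall` gives back each whole match — 3 here.

['xv', 'nsjn', 'nsjn']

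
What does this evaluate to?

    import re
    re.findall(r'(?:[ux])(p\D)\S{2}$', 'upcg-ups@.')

['ps']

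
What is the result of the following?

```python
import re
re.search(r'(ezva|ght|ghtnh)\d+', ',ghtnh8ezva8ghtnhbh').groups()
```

('ghtnh',)

The match spans [1:7] → 'ghtnh8'.
Captured: group 1 = 'ghtnh'.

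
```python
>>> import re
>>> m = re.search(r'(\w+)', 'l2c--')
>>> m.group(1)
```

'l2c'

This matches one or more of a word character (captured).
`search` walks the string left to right and returns the first match it finds.
The match spans [0:3] → 'l2c'.
Captured: group 1 = 'l2c'.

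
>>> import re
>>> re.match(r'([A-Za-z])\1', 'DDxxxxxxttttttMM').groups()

('D',)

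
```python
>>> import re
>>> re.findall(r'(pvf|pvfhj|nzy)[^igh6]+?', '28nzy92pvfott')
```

Walking the string: at [2:6] match 'nzy9', group 1 = 'nzy'; at [7:11] match 'pvfo', group 1 = 'pvf'.
`findall` collects group 1 from each match (2 total).

['nzy', 'pvf']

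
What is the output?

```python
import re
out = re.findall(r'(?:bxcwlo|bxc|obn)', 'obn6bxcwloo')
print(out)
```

['obn', 'bxcwlo']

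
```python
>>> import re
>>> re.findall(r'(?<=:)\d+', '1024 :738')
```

['738']

Because the assertion is zero-width, the text it checks is not consumed and won't appear in the result.
Scanning left to right: at [6:9] → '738'.
No capturing groups, so `findall` returns the 1 full match string.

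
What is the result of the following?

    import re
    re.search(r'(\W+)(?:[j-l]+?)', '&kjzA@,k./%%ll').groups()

('&',)

Pattern: one or more of a non-word character (captured); then one or more of a character in [j-l] (lazy) (non-capturing group).
A `+?`/`*?`/`{m,n}?` starts at its minimum and grows only as far as needed for what follows to match.
Unlike `match`, `search` isn't anchored — it looks for the pattern anywhere in the string.
The match spans [0:2] → '&k'.
Captured: group 1 = '&'.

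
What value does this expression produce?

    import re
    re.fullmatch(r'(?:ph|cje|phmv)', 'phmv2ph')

`re.fullmatch` is like wrapping the pattern in `^…$` (in single-line mode).
Here the pattern can't cover the whole string, so the call returns None.

None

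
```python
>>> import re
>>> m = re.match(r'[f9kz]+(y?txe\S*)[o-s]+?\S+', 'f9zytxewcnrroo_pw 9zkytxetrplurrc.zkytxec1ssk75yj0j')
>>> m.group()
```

'f9zytxewcnrroo_pw'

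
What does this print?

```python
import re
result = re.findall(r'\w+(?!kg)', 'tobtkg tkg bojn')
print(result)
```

Because the assertion is negative and zero-width, positions next to the forbidden text are skipped.
`findall` yields the raw match text (3 of them) because the pattern has no groups.

['tobtkg', 'tkg', 'bojn']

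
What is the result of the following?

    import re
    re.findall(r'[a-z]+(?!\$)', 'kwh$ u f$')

['kw', 'u']

The negative lookahead/lookbehind blocks any match where the forbidden context is present.
Scanning left to right: at [0:2] → 'kw'; at [5:6] → 'u'.
No capturing groups, so `findall` returns the 2 full match strings.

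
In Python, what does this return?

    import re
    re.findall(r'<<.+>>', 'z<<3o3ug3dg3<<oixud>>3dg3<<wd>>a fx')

['<<3o3ug3dg3<<oixud>>3dg3<<wd>>']

Walking the string: at [1:31] → '<<3o3ug3dg3<<oixud>>3dg3<<wd>>'.
With no groups in the pattern, `findall` gives back each whole match — 1 here.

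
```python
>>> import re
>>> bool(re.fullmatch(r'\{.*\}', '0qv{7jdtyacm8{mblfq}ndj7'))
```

False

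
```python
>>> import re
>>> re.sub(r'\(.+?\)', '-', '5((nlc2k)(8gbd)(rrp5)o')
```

'5---o'

Matches: at [1:9] → '((nlc2k)'; at [9:15] → '(8gbd)'; at [15:21] → '(rrp5)'.
Every occurrence is swapped for '-'.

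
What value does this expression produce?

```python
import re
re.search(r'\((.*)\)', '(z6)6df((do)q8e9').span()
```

Unlike `match`, `search` isn't anchored — it looks for the pattern anywhere in the string.
The match spans [0:12] → '(z6)6df((do)'.
Captured: group 1 = 'z6)6df((do'.

(0, 12)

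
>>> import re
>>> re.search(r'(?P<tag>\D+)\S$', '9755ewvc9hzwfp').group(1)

'hzwf'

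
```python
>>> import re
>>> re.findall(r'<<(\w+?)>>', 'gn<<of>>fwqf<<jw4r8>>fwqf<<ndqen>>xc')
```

Matches: at [2:8] match '<<of>>', group 1 = 'of'; at [12:21] match '<<jw4r8>>', group 1 = 'jw4r8'; at [25:34] match '<<ndqen>>', group 1 = 'ndqen'.
`findall` collects group 1 from each match (3 total).

['of', 'jw4r8', 'ndqen']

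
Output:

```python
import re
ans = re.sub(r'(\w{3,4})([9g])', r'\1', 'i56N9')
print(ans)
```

The pattern matches 3 to 4 of a word character (captured); then one of [9g] (captured).
Matches: at [0:5] → 'i56N9'.
The replacement refers to a captured group, so each match is rewritten using its own captured text.

i56N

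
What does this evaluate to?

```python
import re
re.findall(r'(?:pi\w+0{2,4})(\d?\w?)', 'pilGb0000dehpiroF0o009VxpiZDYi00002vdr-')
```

The pattern matches the literal 'pi', then one or more of a word character, then 2 to 4 of a literal '0' (non-capturing group); then optionally a digit, then optionally a word character (captured).
Matches: at [0:36] match 'pilGb0000dehpiroF0o009VxpiZDYi00002v', group 1 = '2v'.
Because there's exactly one group, `findall` drops the full match and keeps group 1 from the one hit.

['2v']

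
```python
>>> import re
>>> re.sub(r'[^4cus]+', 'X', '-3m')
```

'X'

Pattern: one or more of any character except [4cus].
Each match is replaced by 'X'.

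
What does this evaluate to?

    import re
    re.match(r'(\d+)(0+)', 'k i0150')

Pattern: one or more of a digit (captured); then one or more of a literal '0' (captured).
With `match`, the pattern is implicitly anchored at the beginning.
Here the pattern fails at index 0, so the call returns None.

None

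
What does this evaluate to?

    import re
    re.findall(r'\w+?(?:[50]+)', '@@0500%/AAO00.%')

['0500', 'AAO00']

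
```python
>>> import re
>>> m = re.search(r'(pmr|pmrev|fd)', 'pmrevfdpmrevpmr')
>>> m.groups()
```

The match spans [0:3] → 'pmr'.
Captured: group 1 = 'pmr'.

('pmr',)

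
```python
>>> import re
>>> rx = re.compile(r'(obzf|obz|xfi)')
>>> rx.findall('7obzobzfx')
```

Branches in `(...|...)` are attempted left-to-right; the first branch that allows the whole pattern to succeed is taken.
Scanning left to right: at [1:4] match 'obz', group 1 = 'obz'; at [4:8] match 'obzf', group 1 = 'obzf'.
With a single group, `findall` returns only what that group captured — 2 items.

['obz', 'obzf']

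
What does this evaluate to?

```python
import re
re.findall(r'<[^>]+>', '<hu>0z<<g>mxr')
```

['<hu>', '<<g>']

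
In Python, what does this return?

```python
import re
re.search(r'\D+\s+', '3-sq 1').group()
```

'-sq '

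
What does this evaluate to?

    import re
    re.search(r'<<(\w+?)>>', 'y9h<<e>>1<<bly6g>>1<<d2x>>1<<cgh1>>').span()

(3, 8)

`re.search` tries every starting position until one works.
The match spans [3:8] → '<<e>>'.
Captured: group 1 = 'e'.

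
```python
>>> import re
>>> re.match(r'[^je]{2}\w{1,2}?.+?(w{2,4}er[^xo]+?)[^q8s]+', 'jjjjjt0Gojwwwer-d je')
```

None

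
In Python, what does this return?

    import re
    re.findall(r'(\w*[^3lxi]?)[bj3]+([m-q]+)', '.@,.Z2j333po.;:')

Pattern: zero or more of a word character, then optionally any character except [3lxi] (captured); then one or more of one of [bj3]; then one or more of a character in [m-q] (captured).
Walking the string: at [4:12] match 'Z2j333po', groups = ('Z2j33', 'po').
Multiple groups make `findall` return tuples — one 2-tuple for the one match.

[('Z2j33', 'po')]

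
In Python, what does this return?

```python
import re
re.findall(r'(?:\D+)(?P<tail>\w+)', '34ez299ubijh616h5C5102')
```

['299ubijh616h5C5102']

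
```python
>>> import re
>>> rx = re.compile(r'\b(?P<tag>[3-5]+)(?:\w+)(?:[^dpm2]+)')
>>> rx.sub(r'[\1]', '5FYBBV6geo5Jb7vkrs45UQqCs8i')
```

The replacement refers to a captured group, so each match is rewritten using its own captured text.

'[5]'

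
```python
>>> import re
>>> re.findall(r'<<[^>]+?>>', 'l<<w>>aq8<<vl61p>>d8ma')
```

['<<w>>', '<<vl61p>>']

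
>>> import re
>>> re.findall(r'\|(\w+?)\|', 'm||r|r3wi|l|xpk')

Matches: at [2:5] match '|r|', group 1 = 'r'; at [9:12] match '|l|', group 1 = 'l'.
With a single group, `findall` returns only what that group captured — 2 items.

['r', 'l']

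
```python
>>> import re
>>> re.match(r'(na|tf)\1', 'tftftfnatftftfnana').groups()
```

('tf',)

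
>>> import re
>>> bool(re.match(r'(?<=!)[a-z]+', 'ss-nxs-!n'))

False

The lookaround is zero-width — it requires the adjacent text to match without consuming it, so the asserted text isn't part of the match.
`re.match` won't scan ahead — the pattern has to work from the very first character.
Here the string doesn't start with a match, so the call returns None, and `bool(None)` is False.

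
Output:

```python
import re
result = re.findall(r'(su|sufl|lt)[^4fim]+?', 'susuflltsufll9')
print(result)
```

['su', 'lt']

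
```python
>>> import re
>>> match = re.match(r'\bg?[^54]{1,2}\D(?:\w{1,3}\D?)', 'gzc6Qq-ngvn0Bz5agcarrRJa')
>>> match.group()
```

'gzc6Qq-'

`re.match` won't scan ahead — the pattern has to work from the very first character.
The match spans [0:7] → 'gzc6Qq-'.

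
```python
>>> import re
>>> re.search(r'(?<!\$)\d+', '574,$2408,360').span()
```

A negative assertion filters positions out without eating any characters.
`re.search` scans for the first position where the pattern succeeds.
The match spans [0:3] → '574'.

(0, 3)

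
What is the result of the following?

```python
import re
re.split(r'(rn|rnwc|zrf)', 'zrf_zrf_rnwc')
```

['', 'zrf', '_', 'zrf', '_', 'rn', 'wc']

Alternation isn't longest-match — the leftmost alternative that fits at this position is chosen.
Matches to split on: at [0:3] → 'zrf'; at [4:7] → 'zrf'; at [8:10] → 'rn'.
Because the pattern has a capturing group, `split` also inserts each captured text between the pieces.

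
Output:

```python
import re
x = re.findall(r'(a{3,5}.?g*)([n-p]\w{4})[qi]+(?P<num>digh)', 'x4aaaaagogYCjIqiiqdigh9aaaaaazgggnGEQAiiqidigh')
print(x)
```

[('aaaaazggg', 'nGEQA', 'digh')]

Multiple groups make `findall` return tuples — one 3-tuple for the one match.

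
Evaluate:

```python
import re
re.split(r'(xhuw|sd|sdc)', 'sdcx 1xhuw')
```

Alternation tries branches left to right and keeps the first one that lets the overall match succeed at that position.
`re.split` interleaves the captured-group text with the surrounding fragments.

['', 'sd', 'cx 1', 'xhuw', '']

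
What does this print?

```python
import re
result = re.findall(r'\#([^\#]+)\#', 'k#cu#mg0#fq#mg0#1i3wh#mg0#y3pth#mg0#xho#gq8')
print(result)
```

Scanning left to right: at [1:5] match '#cu#', group 1 = 'cu'; at [8:12] match '#fq#', group 1 = 'fq'; at [15:22] match '#1i3wh#', group 1 = '1i3wh'; at [25:32] match '#y3pth#', group 1 = 'y3pth'; at [35:40] match '#xho#', group 1 = 'xho'.
One capturing group, so `findall` returns just the captured substring from each match — 5 in all.

['cu', 'fq', '1i3wh', 'y3pth', 'xho']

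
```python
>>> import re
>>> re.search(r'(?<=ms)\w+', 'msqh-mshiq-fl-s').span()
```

(2, 4)

Lookahead/lookbehind check context without consuming it, so the matched span excludes the asserted characters.
The match spans [2:4] → 'qh'.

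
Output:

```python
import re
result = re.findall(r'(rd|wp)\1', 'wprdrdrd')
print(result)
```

A backreference is literal: `\1` must see the identical characters the first group matched.
`findall` collects group 1 from the one match (1 total).

['rd']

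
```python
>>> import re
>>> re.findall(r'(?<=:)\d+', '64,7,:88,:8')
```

['88', '8']

The lookaround is zero-width — it requires the adjacent text to match without consuming it, so the asserted text isn't part of the match.
With no groups in the pattern, `findall` gives back each whole match — 2 here.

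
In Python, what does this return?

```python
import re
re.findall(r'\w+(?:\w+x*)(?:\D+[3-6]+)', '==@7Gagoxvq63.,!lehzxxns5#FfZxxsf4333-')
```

['7Gagoxvq63.,!lehzxxns5', 'FfZxxsf4333']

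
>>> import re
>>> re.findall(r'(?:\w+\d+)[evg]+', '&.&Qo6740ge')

['Qo6740ge']

Pattern: one or more of a word character, then one or more of a digit (non-capturing group); then one or more of one of [evg].
Walking the string: at [3:11] → 'Qo6740ge'.
With no groups in the pattern, `findall` gives back each whole match — 1 here.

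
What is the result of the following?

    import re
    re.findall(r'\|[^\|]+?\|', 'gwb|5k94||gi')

['|5k94|']

Scanning left to right: at [3:9] → '|5k94|'.
With no groups in the pattern, `findall` gives back each whole match — 1 here.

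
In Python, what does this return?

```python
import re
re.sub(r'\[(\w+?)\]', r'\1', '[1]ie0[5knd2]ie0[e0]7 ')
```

Matches: at [0:3] → '[1]'; at [6:13] → '[5knd2]'; at [16:20] → '[e0]'.
The replacement refers to a captured group, so each match is rewritten using its own captured text.

'1ie05knd2ie0e07 '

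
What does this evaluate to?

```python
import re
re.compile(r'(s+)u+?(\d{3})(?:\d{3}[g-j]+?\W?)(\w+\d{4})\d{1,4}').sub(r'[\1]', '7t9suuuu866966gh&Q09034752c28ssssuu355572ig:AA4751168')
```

'7t9[s]ig:AA4751168'

The replacement refers to a captured group, so each match is rewritten using its own captured text.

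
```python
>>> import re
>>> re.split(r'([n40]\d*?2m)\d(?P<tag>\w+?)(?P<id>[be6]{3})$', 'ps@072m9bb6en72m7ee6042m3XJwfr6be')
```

This matches one of [n40], then zero or more of a digit (lazy), then the literal '2m' (captured); then a digit; then one or more of a word character (lazy) (captured as 'tag'); then exactly 3 of one of [be6] (captured as 'id'); then anchored at the end.
Matches to split on: at [3:33] → '072m9bb6en72m7ee6042m3XJwfr6be'.
With a capturing group present, the delimiter's captured portion is kept in the result list.

['ps@', '072m', 'bb6en72m7ee6042m3XJwfr', '6be', '']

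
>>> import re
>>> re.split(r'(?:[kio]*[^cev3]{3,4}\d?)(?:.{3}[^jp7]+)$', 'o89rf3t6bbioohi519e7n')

['o89rf3t6bb', '']

This matches zero or more of one of [kio], then 3 to 4 of any character except [cev3], then optionally a digit (non-capturing group); then exactly 3 of any character, then one or more of any character except [jp7] (non-capturing group); then anchored at the end.
The string is cut at each match, leaving 2 pieces.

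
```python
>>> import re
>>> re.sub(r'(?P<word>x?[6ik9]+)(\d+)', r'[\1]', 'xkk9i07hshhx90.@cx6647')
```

'[xkk9i]hshh[x9].@c[x66]'

This matches optionally a literal 'x', then one or more of one of [6ik9] (captured as 'word'); then one or more of a digit (captured).
Matches: at [0:7] → 'xkk9i07'; at [11:14] → 'x90'; at [17:22] → 'x6647'.
Each match is replaced using the text its own group 1 captured.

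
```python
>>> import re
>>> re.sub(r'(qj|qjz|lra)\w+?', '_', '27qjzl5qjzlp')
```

'27_l5_lp'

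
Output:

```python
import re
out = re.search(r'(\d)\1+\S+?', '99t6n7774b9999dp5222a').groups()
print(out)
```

The match spans [0:3] → '99t'.
Captured: group 1 = '9'.

('9',)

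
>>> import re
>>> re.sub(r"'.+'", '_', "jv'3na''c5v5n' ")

Matches: at [2:14] → "'3na''c5v5n'".
Each match is replaced by '_'.

'jv_ '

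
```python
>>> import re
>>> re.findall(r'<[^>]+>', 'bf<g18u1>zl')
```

['<g18u1>']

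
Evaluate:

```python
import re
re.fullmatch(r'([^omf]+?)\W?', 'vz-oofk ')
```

For `fullmatch`, every character of the input must be accounted for by the pattern.
Here the pattern can't cover the whole string, so the call returns None.

None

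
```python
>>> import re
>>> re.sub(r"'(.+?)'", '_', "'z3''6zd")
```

"_'6zd"

Matches: at [0:4] → "'z3'".
`sub` substitutes '_' at each match site.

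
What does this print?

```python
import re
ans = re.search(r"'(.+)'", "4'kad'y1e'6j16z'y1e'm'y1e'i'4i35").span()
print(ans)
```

The match spans [1:28] → "'kad'y1e'6j16z'y1e'm'y1e'i'".

(1, 28)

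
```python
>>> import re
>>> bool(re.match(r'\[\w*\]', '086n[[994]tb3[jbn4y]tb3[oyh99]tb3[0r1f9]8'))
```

False

`re.match` only tries the pattern at the start of the string.
Here the pattern fails at index 0, so the call returns None, and `bool(None)` is False.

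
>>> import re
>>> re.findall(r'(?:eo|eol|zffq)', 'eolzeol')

Alternation tries branches left to right and keeps the first one that lets the overall match succeed at that position.
Walking the string: at [0:2] → 'eo'; at [4:6] → 'eo'.
No capturing groups, so `findall` returns the 2 full match strings.

['eo', 'eo']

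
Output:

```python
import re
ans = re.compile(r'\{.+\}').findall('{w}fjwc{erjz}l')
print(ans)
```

Walking the string: at [0:13] → '{w}fjwc{erjz}'.
Since nothing is captured, `findall` lists the 1 matched substring directly.

['{w}fjwc{erjz}']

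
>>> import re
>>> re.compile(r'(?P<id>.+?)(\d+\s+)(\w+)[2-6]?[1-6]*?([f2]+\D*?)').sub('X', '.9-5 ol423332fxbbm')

'Xxbbm'

A `+?`/`*?`/`{m,n}?` starts at its minimum and grows only as far as needed for what follows to match.
Every occurrence is swapped for 'X'.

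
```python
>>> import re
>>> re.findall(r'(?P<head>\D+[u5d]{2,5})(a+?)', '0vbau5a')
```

The pattern matches one or more of a non-digit, then 2 to 5 of one of [u5d] (captured as 'head'); then one or more of a literal 'a' (lazy) (captured).
`findall` packs the 2 group values into a tuple for every match.

[('vbau5', 'a')]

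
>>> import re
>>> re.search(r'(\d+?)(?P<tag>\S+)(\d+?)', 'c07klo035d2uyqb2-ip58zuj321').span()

(1, 27)

This matches one or more of a digit (lazy) (captured); then one or more of a non-whitespace character (captured as 'tag'); then one or more of a digit (lazy) (captured).
`re.search` tries every starting position until one works.
The match spans [1:27] → '07klo035d2uyqb2-ip58zuj321'.
Captured: group 1 = '0', group 2 = '7klo035d2uyqb2-ip58zuj32', group 3 = '1'.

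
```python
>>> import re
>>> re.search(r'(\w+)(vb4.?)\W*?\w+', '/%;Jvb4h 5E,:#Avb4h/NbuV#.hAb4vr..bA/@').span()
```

(3, 11)

Pattern: one or more of a word character (captured); then the literal 'vb4', then optionally any character (captured); then zero or more of a non-word character (lazy), then one or more of a word character.
Unlike `match`, `search` isn't anchored — it looks for the pattern anywhere in the string.
The match spans [3:11] → 'Jvb4h 5E'.
Captured: group 1 = 'J', group 2 = 'vb4h'.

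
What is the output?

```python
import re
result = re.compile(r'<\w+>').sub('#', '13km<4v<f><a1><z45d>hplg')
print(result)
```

Matches: at [7:10] → '<f>'; at [10:14] → '<a1>'; at [14:20] → '<z45d>'.
Every occurrence is swapped for '#'.

13km<4v###hplg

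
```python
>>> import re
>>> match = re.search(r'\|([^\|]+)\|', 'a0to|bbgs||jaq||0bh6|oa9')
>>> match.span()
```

(4, 10)

The match spans [4:10] → '|bbgs|'.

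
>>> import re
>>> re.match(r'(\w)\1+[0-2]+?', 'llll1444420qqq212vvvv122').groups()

A backreference is literal: `\1` must see the identical characters the first group matched.
`re.match` won't scan ahead — the pattern has to work from the very first character.
The match spans [0:5] → 'llll1'.
Captured: group 1 = 'l'.

('l',)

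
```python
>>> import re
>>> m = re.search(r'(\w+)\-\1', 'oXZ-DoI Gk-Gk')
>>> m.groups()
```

A backreference is literal: `\1` must see the identical characters the first group matched.
`search` walks the string left to right and returns the first match it finds.
The match spans [8:13] → 'Gk-Gk'.
Captured: group 1 = 'Gk'.

('Gk',)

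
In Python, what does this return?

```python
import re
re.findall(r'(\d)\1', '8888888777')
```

The backreference `\1` re-matches whatever the first group consumed, character for character.
Walking the string: at [0:2] match '88', group 1 = '8'; at [2:4] match '88', group 1 = '8'; at [4:6] match '88', group 1 = '8'; at [7:9] match '77', group 1 = '7'.
One capturing group, so `findall` returns just the captured substring from each match — 4 in all.

['8', '8', '8', '7']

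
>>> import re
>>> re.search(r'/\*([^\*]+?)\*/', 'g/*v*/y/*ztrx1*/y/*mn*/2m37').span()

(1, 6)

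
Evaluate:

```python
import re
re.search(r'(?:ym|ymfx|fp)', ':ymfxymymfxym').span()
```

(1, 3)

Alternation isn't longest-match — the leftmost alternative that fits at this position is chosen.
`re.search` tries every starting position until one works.
The match spans [1:3] → 'ym'.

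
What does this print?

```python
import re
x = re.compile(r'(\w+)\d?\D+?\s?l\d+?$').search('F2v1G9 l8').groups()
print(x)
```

('F2v1G9',)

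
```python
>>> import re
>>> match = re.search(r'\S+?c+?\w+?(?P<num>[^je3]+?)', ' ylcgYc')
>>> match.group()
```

'ylcgY'

Lazy quantifiers expand one character at a time until the remainder of the pattern can match.
The match spans [1:6] → 'ylcgY'.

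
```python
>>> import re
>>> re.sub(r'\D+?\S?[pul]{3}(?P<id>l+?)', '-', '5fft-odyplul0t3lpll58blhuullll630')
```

Because the quantifier is non-greedy, it stops expanding at the earliest point where the rest of the pattern can succeed.
Every occurrence is swapped for '-'.

'5-0-58-ll630'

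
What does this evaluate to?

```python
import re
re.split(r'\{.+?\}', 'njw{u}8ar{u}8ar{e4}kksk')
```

['njw', '8ar', '8ar', 'kksk']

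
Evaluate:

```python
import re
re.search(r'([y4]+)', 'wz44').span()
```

(2, 4)

This matches one or more of one of [y4] (captured).
`search` walks the string left to right and returns the first match it finds.
The match spans [2:4] → '44'.
Captured: group 1 = '44'.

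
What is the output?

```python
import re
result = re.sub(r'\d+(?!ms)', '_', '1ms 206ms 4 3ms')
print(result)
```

1ms _6ms _ 3ms

The negative lookahead/lookbehind blocks any match where the forbidden context is present.
Matches: at [4:6] → '20'; at [10:11] → '4'.
Every occurrence is swapped for '_'.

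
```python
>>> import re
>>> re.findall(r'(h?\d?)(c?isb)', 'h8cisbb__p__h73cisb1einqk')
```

[('h8', 'cisb'), ('3', 'cisb')]

This matches optionally a literal 'h', then optionally a digit (captured); then optionally a literal 'c', then the literal 'isb' (captured).
Walking the string: at [0:6] match 'h8cisb', groups = ('h8', 'cisb'); at [14:19] match '3cisb', groups = ('3', 'cisb').
2 groups means each result is a tuple of 2 captured strings — 2 here.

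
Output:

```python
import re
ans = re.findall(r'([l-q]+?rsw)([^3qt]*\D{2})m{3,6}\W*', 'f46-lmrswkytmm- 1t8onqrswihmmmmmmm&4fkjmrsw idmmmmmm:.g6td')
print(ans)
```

[('onqrsw', 'ihmmmmmmm&4fkjmrsw idmmm')]

2 groups means the one result is a tuple of 2 captured strings — 1 here.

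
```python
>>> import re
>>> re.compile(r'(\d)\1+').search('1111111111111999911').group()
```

'1111111111111'

`\1` is not a pattern — it's the concrete string captured by group 1, re-applied verbatim.
The match spans [0:13] → '1111111111111'.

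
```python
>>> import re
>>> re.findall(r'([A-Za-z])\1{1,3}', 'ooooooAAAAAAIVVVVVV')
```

After group 1 captures some text, `\1` only succeeds where that same text appears again.
With a single group, `findall` returns only what that group captured — 6 items.

['o', 'o', 'A', 'A', 'V', 'V']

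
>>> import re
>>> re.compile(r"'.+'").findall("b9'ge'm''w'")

["'ge'm''w'"]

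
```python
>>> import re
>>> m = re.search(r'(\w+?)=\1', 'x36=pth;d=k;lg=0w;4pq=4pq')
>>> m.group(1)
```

'4pq'

After group 1 captures some text, `\1` only succeeds where that same text appears again.
Unlike `match`, `search` isn't anchored — it looks for the pattern anywhere in the string.
The match spans [18:25] → '4pq=4pq'.
Captured: group 1 = '4pq'.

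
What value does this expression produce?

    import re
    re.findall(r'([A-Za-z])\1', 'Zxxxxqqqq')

['x', 'x', 'q', 'q']

A backreference is literal: `\1` must see the identical characters the first group matched.
Because there's exactly one group, `findall` drops the full match and keeps group 1 from each hit.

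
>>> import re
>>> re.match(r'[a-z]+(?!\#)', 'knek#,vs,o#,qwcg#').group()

`re.match` only tries the pattern at the start of the string.
The match spans [0:3] → 'kne'.

'kne'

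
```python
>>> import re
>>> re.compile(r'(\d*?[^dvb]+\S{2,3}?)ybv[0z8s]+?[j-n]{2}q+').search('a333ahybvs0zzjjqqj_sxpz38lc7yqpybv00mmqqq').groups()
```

This matches zero or more of a digit (lazy), then one or more of any character except [dvb], then 2 to 3 of a non-whitespace character (lazy) (captured); then the literal 'ybv', then one or more of one of [0z8s] (lazy); then exactly 2 of a character in [j-n], then one or more of a literal 'q'.
Unlike `match`, `search` isn't anchored — it looks for the pattern anywhere in the string.
The match spans [0:17] → 'a333ahybvs0zzjjqq'.
Captured: group 1 = 'a333ah'.

('a333ah',)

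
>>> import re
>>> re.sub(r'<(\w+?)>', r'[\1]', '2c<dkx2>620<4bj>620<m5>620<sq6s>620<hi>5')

Matches: at [2:8] → '<dkx2>'; at [11:16] → '<4bj>'; at [19:23] → '<m5>'; at [26:32] → '<sq6s>'; at [35:39] → '<hi>'.
`\1` in the replacement pulls in group 1's text for each match.

'2c[dkx2]620[4bj]620[m5]620[sq6s]620[hi]5'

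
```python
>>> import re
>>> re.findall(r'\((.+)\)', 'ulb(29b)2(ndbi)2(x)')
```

Because there's exactly one group, `findall` drops the full match and keeps group 1 from the one hit.

['29b)2(ndbi)2(x']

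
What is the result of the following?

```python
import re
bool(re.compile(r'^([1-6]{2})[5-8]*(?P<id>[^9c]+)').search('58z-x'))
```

False

This matches anchored at the start of the string; then exactly 2 of a character in [1-6] (captured); then zero or more of a character in [5-8]; then one or more of any character except [9c] (captured as 'id').
Unlike `match`, `search` isn't anchored — it looks for the pattern anywhere in the string.
Here no position works, so the call returns None, and `bool(None)` is False.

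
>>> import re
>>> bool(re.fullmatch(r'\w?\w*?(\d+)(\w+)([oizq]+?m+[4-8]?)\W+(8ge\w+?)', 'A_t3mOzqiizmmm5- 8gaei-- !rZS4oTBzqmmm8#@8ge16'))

The pattern matches optionally a word character, then zero or more of a word character (lazy); then one or more of a digit (captured); then one or more of a word character (captured); then one or more of one of [oizq] (lazy), then one or more of a literal 'm', then optionally a character in [4-8] (captured); then one or more of a non-word character; then the literal '8ge', then one or more of a word character (lazy) (captured).
`re.fullmatch` requires the pattern to consume the entire string.
Here there's no way to consume every character, so the call returns None, and `bool(None)` is False.

False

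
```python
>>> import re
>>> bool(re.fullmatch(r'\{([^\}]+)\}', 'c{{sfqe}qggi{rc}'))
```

False

`fullmatch` succeeds only if the pattern covers the string from start to end.
Here there's no way to consume every character, so the call returns None, and `bool(None)` is False.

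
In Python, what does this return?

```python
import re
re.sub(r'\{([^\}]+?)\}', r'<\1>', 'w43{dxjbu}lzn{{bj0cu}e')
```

Matches: at [3:10] → '{dxjbu}'; at [13:21] → '{{bj0cu}'.
`\1` in the replacement pulls in group 1's text for each match.

'w43<dxjbu>lzn<{bj0cu>e'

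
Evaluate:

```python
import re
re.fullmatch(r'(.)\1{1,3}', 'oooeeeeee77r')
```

None

`fullmatch` succeeds only if the pattern covers the string from start to end.
Here the string isn't matched end-to-end, so the call returns None.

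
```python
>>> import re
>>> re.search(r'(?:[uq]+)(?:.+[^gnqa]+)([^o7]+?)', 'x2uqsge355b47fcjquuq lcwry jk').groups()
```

This matches one or more of one of [uq] (non-capturing group); then one or more of any character, then one or more of any character except [gnqa] (non-capturing group); then one or more of any character except [o7] (lazy) (captured).
`re.search` scans for the first position where the pattern succeeds.
The match spans [2:29] → 'uqsge355b47fcjquuq lcwry jk'.
Captured: group 1 = 'k'.

('k',)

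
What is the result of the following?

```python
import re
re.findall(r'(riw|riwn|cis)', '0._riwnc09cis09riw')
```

The regex engine tests alternatives in the order written; an earlier branch that matches wins even if a later one would match more.
Matches: at [3:6] match 'riw', group 1 = 'riw'; at [10:13] match 'cis', group 1 = 'cis'; at [15:18] match 'riw', group 1 = 'riw'.
One capturing group, so `findall` returns just the captured substring from each match — 3 in all.

['riw', 'cis', 'riw']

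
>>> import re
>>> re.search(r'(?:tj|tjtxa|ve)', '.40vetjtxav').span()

(3, 5)

`search` walks the string left to right and returns the first match it finds.
The match spans [3:5] → 've'.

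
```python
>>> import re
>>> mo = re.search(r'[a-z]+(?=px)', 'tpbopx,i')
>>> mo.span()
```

(0, 4)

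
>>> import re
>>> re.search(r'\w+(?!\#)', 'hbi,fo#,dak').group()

Because the assertion is negative and zero-width, positions next to the forbidden text are skipped.
`search` walks the string left to right and returns the first match it finds.
The match spans [0:3] → 'hbi'.

'hbi'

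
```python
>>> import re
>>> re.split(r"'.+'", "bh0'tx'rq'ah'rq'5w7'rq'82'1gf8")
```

Each match becomes a cut point; 2 segments remain.

['bh0', '1gf8']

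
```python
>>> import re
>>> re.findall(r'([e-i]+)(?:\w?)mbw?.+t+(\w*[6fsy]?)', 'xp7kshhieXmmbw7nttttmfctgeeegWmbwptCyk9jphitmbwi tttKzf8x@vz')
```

[('geeeg', 'Kzf8x')]

Multiple groups make `findall` return tuples — one 2-tuple for the one match.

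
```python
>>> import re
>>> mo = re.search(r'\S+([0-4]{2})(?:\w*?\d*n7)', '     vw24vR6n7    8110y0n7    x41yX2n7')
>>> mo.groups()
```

Pattern: one or more of a non-whitespace character; then exactly 2 of a character in [0-4] (captured); then zero or more of a word character (lazy), then zero or more of a digit, then the literal 'n7' (non-capturing group).
`re.search` scans for the first position where the pattern succeeds.
The match spans [5:14] → 'vw24vR6n7'.
Captured: group 1 = '24'.

('24',)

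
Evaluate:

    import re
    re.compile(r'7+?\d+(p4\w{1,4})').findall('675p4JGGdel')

With a single group, `findall` returns only what that group captured — 1 item.

['p4JGGd']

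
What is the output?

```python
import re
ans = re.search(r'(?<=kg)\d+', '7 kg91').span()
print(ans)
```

The lookaround is zero-width — it requires the adjacent text to match without consuming it, so the asserted text isn't part of the match.
The match spans [4:6] → '91'.

(4, 6)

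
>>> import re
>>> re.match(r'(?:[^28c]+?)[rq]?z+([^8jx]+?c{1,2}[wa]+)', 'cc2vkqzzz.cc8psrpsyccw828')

None

`re.match` only tries the pattern at the start of the string.
Here the string doesn't start with a match, so the call returns None.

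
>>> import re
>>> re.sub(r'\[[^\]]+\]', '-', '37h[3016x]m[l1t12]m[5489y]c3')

Every occurrence is swapped for '-'.

'37h-m-m-c3'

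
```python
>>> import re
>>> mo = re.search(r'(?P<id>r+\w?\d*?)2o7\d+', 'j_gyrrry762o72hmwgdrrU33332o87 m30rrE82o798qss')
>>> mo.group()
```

The pattern matches one or more of a literal 'r', then optionally a word character, then zero or more of a digit (lazy) (captured as 'id'); then the literal '2o7', then one or more of a digit.
`search` walks the string left to right and returns the first match it finds.
The match spans [4:14] → 'rrry762o72'.
Captured: group 1 = 'rrry76'.

'rrry762o72'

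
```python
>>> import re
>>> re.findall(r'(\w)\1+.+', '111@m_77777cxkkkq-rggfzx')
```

The backreference `\1` re-matches whatever the first group consumed, character for character.
With a single group, `findall` returns only what that group captured — 1 item.

['1']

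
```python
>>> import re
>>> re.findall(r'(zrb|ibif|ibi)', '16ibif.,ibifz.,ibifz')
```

['ibif', 'ibif', 'ibif']

`|` is ordered: at each position the engine commits to the first alternative that works.
One capturing group, so `findall` returns just the captured substring from each match — 3 in all.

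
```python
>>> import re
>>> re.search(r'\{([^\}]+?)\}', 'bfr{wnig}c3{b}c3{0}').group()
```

`re.search` scans for the first position where the pattern succeeds.
The match spans [3:9] → '{wnig}'.
Captured: group 1 = 'wnig'.

'{wnig}'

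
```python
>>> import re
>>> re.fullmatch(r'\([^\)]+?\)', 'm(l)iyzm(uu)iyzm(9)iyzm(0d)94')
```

`re.fullmatch` requires the pattern to consume the entire string.
Here there's no way to consume every character, so the call returns None.

None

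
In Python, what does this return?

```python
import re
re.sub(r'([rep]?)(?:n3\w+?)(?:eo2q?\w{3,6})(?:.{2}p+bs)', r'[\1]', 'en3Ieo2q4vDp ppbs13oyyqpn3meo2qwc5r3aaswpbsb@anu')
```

'[e]13oyyqpn3meo2qwc5r3aaswpbsb@anu'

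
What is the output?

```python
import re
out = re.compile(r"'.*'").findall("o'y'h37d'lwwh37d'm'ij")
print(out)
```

Scanning left to right: at [1:19] → "'y'h37d'lwwh37d'm'".
With no groups in the pattern, `findall` gives back each whole match — 1 here.

["'y'h37d'lwwh37d'm'"]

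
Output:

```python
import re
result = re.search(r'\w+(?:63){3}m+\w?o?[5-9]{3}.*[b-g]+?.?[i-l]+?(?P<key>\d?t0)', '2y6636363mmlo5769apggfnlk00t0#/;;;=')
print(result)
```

None

Pattern: one or more of a word character, then the literal '63' repeated 3 times, then one or more of a literal 'm'; then optionally a word character, then optionally a literal 'o'; then exactly 3 of a character in [5-9], then zero or more of any character; then one or more of a character in [b-g] (lazy), then optionally any character, then one or more of a character in [i-l] (lazy); then optionally a digit, then the literal 't0' (captured as 'key').
`search` walks the string left to right and returns the first match it finds.
Here no position works, so the call returns None.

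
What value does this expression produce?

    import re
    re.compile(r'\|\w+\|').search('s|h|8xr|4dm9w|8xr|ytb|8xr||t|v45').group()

The match spans [1:4] → '|h|'.

'|h|'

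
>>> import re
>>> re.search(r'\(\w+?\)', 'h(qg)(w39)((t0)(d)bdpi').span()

Unlike `match`, `search` isn't anchored — it looks for the pattern anywhere in the string.
The match spans [1:5] → '(qg)'.

(1, 5)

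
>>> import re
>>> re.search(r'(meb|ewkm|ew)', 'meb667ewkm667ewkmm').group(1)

The match spans [0:3] → 'meb'.
Captured: group 1 = 'meb'.

'meb'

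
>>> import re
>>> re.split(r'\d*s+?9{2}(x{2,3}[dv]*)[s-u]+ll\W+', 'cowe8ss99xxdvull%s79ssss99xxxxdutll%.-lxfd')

['cowe', 'xxdv', 's79ssss99xxxxdutll%.-lxfd']

Pattern: zero or more of a digit, then one or more of a literal 's' (lazy), then exactly 2 of a literal '9'; then 2 to 3 of the literal 'x', then zero or more of one of [dv] (captured); then one or more of a character in [s-u], then the literal 'll', then one or more of a non-word character.
Matches to split on: at [4:17] → '8ss99xxdvull%'.
`re.split` interleaves the captured-group text with the surrounding fragments.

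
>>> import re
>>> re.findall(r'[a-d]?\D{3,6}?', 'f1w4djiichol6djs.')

['djii', 'chol', 'djs.']

This matches optionally a character in [a-d]; then 3 to 6 of a non-digit (lazy).
Matches: at [4:8] → 'djii'; at [8:12] → 'chol'; at [13:17] → 'djs.'.
With no groups in the pattern, `findall` gives back each whole match — 3 here.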